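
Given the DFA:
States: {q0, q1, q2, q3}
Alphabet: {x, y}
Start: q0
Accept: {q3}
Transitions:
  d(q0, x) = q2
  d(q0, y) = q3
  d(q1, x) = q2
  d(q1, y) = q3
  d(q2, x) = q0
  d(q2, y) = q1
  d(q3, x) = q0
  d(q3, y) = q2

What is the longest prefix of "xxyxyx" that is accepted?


Run the DFA, marking each prefix where the state is accepting:
  "" -> q0 [reject]
  "x" -> q2 [reject]
  "xx" -> q0 [reject]
  "xxy" -> q3 [accept]
  "xxyx" -> q0 [reject]
  "xxyxy" -> q3 [accept]
  "xxyxyx" -> q0 [reject]

"xxyxy"


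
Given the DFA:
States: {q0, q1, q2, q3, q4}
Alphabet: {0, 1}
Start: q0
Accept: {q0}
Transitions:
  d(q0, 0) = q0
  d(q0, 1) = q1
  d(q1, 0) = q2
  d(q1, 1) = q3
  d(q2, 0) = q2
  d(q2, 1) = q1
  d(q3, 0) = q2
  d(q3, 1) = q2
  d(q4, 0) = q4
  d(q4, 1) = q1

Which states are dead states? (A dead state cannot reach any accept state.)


Forward reachability from each state:
  q0 -> reaches accept state q0 (live)
  q1 -> reaches {q1, q2, q3}, no accept state (dead)
  q2 -> reaches {q1, q2, q3}, no accept state (dead)
  q3 -> reaches {q1, q2, q3}, no accept state (dead)
  q4 -> reaches {q1, q2, q3, q4}, no accept state (dead)

{q1, q2, q3, q4}


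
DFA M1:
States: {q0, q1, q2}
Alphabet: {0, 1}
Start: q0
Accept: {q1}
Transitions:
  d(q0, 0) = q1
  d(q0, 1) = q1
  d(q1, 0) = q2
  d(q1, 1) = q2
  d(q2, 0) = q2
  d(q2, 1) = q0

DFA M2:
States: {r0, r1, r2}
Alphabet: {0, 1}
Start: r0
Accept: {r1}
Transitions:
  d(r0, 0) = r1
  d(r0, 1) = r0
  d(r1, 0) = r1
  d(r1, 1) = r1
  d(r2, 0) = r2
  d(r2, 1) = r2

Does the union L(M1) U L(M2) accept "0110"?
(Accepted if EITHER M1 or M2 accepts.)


M1: final=q1 accepted=True
M2: final=r1 accepted=True

Yes, union accepts


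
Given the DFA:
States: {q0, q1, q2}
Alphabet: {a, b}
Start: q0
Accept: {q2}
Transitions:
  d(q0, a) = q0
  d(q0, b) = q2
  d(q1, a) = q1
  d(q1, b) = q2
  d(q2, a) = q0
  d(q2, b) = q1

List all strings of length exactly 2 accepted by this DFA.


All strings of length 2: 4 total
Accepted: 1

"ab"


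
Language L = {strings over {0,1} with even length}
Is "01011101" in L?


length = 8; 8 mod 2 = 0

Yes, "01011101" is in L


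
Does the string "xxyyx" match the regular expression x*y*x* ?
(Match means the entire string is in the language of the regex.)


|string| = 5; first = 'x'; last = 'x'

Yes, "xxyyx" matches x*y*x*


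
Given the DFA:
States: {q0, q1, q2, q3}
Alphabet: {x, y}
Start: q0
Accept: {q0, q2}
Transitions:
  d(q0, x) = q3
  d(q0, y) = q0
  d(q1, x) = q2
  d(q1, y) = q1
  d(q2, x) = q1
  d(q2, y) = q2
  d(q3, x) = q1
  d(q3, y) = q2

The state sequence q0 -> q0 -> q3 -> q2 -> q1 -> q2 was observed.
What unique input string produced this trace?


Trace back each transition to find the symbol:
  q0 --[y]--> q0
  q0 --[x]--> q3
  q3 --[y]--> q2
  q2 --[x]--> q1
  q1 --[x]--> q2

"yxyxx"


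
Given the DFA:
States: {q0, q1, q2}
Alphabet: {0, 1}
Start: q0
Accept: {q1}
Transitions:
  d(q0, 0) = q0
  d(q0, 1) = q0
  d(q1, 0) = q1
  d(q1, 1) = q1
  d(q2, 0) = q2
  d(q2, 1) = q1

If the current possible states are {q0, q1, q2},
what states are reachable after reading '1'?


Apply transition on '1' from each current state:
  d(q0, 1) = q0
  d(q1, 1) = q1
  d(q2, 1) = q1

{q0, q1}


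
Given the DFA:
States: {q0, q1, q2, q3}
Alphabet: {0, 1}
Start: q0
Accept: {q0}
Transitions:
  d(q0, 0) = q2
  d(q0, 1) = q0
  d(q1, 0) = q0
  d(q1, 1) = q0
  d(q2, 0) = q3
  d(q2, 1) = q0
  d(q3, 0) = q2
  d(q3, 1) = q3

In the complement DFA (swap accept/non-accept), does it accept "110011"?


Trace: q0 -> q0 -> q0 -> q2 -> q3 -> q3 -> q3
Final: q3
Original accept: {q0}
Complement: q3 is not in original accept

Yes, complement accepts (original rejects)


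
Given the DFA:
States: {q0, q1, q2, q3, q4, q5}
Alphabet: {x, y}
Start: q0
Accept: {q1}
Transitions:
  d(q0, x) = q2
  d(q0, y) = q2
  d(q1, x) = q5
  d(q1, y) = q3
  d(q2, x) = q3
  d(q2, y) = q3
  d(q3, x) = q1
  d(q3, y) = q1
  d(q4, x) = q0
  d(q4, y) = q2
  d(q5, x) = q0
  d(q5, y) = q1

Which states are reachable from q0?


BFS from q0:
  layer 0: {q0}
  layer 1: {q2}
  layer 2: {q3}
  layer 3: {q1}
  layer 4: {q5}

{q0, q1, q2, q3, q5}


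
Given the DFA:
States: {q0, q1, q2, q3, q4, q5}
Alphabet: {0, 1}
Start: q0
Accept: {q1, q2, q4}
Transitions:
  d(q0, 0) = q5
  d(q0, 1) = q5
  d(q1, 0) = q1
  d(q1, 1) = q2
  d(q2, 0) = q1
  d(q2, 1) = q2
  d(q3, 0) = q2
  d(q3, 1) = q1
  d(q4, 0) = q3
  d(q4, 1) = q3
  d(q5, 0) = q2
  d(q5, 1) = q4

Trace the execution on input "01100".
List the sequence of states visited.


Input: 01100
d(q0, 0) = q5
d(q5, 1) = q4
d(q4, 1) = q3
d(q3, 0) = q2
d(q2, 0) = q1


q0 -> q5 -> q4 -> q3 -> q2 -> q1


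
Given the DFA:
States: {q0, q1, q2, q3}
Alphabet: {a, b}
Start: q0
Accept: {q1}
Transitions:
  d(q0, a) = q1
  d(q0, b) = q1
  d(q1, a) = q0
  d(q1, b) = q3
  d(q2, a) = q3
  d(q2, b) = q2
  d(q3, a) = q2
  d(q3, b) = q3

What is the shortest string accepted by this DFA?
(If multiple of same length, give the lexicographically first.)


BFS by string length (lex-first path to each state shown):
  len 0: q0<-""
  len 1: q1<-"a"
Found accept state at length 1.

"a"


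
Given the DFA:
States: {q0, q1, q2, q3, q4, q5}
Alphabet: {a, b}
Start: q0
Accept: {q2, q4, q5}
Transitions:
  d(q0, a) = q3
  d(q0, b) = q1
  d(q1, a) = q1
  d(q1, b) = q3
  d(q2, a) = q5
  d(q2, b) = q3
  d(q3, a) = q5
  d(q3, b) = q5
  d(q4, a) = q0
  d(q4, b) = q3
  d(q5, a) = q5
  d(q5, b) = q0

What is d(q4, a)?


Looking up transition d(q4, a)

q0


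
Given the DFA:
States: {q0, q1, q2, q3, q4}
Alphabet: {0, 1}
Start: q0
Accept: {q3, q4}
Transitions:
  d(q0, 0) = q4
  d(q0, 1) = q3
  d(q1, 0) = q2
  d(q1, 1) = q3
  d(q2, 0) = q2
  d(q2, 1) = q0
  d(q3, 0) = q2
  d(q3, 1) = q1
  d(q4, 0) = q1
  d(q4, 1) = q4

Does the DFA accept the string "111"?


Trace: q0 -> q3 -> q1 -> q3
Final state: q3
Accept states: {q3, q4}

Yes, accepted (final state q3 is an accept state)


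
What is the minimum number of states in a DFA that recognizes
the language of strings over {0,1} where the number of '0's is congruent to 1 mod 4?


States track (count of '0') mod 4.
Need 4 states: one per remainder 0..3; accept = remainder 1.

4


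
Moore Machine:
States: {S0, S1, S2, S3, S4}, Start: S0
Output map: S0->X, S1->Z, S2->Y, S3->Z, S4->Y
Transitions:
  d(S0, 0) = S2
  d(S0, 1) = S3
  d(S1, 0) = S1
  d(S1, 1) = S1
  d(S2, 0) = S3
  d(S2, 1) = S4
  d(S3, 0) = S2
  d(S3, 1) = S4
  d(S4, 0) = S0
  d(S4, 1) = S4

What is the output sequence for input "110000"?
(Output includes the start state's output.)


Start: S0 (output X)
  --1--> S3 (output Z)
  --1--> S4 (output Y)
  --0--> S0 (output X)
  --0--> S2 (output Y)
  --0--> S3 (output Z)
  --0--> S2 (output Y)

"XZYXYZY"


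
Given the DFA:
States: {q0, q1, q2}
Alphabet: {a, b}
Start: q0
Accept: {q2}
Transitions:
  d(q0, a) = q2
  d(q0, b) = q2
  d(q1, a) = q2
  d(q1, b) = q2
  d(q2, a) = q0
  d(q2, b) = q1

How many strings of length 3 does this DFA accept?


Enumerating all length-3 strings:
  "aaa" -> q2 [accept]
  "aab" -> q2 [accept]
  "aba" -> q2 [accept]
  "abb" -> q2 [accept]
  "baa" -> q2 [accept]
  "bab" -> q2 [accept]
  "bba" -> q2 [accept]
  "bbb" -> q2 [accept]

8 out of 8


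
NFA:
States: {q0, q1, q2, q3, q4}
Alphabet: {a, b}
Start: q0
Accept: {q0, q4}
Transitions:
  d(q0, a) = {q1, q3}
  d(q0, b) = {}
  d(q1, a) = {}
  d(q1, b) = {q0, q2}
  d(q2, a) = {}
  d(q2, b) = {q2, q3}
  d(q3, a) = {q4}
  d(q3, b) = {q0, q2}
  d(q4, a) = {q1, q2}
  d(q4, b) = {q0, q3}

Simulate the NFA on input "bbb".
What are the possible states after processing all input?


Start: {q0}
  --b--> {}
  --b--> {}
  --b--> {}

{} (empty set, no valid transitions)


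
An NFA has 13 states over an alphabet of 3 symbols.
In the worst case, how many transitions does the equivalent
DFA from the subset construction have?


Subset construction: one DFA state per subset of NFA states = 2^13 = 8192 states.
Each DFA state has 3 outgoing transitions: 8192 * 3 = 24576

24576


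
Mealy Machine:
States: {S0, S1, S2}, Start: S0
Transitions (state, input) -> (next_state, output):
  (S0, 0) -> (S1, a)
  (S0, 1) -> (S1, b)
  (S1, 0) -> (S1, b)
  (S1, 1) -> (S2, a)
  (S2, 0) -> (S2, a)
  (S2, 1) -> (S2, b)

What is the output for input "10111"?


Step-by-step:
  (S0, 1) -> (S1, b)
  (S1, 0) -> (S1, b)
  (S1, 1) -> (S2, a)
  (S2, 1) -> (S2, b)
  (S2, 1) -> (S2, b)

"bbabb"


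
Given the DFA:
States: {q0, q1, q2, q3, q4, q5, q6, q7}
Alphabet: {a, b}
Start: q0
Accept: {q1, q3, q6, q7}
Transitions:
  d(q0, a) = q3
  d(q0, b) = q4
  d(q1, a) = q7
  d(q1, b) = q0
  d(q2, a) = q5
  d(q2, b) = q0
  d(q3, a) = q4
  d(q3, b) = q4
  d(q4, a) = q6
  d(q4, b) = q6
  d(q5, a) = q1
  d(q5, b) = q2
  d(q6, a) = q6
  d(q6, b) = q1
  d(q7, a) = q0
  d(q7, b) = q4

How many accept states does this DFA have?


Accept states listed: {q1, q3, q6, q7}
Counting: q1(1) q3(2) q6(3) q7(4)

4


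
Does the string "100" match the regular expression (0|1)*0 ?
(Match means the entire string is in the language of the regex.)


|string| = 3; first = '1'; last = '0'

Yes, "100" matches (0|1)*0


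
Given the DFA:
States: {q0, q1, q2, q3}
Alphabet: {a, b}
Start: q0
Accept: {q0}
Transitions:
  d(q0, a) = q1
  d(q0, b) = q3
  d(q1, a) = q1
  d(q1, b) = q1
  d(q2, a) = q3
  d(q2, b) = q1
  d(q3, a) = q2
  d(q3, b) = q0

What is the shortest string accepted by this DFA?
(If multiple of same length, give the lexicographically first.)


BFS by string length (lex-first path to each state shown):
  len 0: q0<-""
Found accept state at length 0.

"" (empty string)


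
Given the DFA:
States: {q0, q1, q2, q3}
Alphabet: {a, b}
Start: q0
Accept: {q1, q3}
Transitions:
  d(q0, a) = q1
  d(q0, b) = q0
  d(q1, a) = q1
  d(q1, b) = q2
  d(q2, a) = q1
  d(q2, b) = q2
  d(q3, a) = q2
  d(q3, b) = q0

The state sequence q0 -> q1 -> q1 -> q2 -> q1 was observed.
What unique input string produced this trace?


Trace back each transition to find the symbol:
  q0 --[a]--> q1
  q1 --[a]--> q1
  q1 --[b]--> q2
  q2 --[a]--> q1

"aaba"


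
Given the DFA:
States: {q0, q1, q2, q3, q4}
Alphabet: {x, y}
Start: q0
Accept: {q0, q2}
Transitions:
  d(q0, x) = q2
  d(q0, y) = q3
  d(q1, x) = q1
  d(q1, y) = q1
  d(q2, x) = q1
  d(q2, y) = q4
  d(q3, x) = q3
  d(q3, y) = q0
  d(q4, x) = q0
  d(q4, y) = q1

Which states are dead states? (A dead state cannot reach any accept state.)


Forward reachability from each state:
  q0 -> reaches accept state q0 (live)
  q1 -> reaches {q1}, no accept state (dead)
  q2 -> reaches accept state q0 (live)
  q3 -> reaches accept state q0 (live)
  q4 -> reaches accept state q0 (live)

{q1}


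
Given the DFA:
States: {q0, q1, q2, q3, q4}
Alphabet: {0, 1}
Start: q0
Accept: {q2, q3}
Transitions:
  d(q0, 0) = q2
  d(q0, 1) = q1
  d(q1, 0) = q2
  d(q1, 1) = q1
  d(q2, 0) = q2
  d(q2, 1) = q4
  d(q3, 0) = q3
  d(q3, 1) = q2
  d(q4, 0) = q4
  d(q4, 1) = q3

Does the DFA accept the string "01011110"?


Trace: q0 -> q2 -> q4 -> q4 -> q3 -> q2 -> q4 -> q3 -> q3
Final state: q3
Accept states: {q2, q3}

Yes, accepted (final state q3 is an accept state)


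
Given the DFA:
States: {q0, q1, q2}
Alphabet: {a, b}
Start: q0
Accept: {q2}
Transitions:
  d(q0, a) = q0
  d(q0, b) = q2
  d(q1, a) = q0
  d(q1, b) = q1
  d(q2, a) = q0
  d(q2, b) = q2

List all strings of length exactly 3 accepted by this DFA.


All strings of length 3: 8 total
Accepted: 4

"aab", "abb", "bab", "bbb"


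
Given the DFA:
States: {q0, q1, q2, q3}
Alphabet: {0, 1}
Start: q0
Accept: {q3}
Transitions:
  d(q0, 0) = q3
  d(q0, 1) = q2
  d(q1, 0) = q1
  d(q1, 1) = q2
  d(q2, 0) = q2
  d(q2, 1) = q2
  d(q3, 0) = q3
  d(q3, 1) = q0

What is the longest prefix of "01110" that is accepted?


Run the DFA, marking each prefix where the state is accepting:
  "" -> q0 [reject]
  "0" -> q3 [accept]
  "01" -> q0 [reject]
  "011" -> q2 [reject]
  "0111" -> q2 [reject]
  "01110" -> q2 [reject]

"0"


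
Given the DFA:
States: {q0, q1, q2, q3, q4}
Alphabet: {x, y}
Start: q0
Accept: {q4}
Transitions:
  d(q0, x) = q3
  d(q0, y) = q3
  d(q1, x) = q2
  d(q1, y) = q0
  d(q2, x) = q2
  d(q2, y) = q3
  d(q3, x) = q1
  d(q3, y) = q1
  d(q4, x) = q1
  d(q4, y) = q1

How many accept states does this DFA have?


Accept states listed: {q4}
Counting: q4(1)

1


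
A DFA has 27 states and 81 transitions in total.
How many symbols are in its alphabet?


Each state has exactly one transition per symbol.
|alphabet| = transitions / states = 81 / 27 = 3

3


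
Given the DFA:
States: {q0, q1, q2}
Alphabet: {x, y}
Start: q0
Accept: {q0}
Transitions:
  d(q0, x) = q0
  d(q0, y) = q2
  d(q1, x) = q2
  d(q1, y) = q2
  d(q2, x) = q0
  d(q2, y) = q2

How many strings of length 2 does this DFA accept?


Enumerating all length-2 strings:
  "xx" -> q0 [accept]
  "xy" -> q2 [reject]
  "yx" -> q0 [accept]
  "yy" -> q2 [reject]

2 out of 4


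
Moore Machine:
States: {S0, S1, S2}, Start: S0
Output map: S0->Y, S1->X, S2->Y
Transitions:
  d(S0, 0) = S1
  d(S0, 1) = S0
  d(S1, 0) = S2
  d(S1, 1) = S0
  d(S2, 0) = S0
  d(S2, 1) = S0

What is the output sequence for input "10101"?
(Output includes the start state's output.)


Start: S0 (output Y)
  --1--> S0 (output Y)
  --0--> S1 (output X)
  --1--> S0 (output Y)
  --0--> S1 (output X)
  --1--> S0 (output Y)

"YYXYXY"


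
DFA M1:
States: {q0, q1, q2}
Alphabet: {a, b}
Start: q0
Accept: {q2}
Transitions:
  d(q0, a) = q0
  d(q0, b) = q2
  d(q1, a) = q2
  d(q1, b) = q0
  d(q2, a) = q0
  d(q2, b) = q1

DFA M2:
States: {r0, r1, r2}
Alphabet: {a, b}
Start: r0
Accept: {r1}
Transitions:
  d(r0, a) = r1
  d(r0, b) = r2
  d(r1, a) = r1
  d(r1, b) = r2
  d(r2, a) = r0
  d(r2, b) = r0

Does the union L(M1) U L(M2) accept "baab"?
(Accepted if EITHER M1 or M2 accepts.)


M1: final=q2 accepted=True
M2: final=r2 accepted=False

Yes, union accepts


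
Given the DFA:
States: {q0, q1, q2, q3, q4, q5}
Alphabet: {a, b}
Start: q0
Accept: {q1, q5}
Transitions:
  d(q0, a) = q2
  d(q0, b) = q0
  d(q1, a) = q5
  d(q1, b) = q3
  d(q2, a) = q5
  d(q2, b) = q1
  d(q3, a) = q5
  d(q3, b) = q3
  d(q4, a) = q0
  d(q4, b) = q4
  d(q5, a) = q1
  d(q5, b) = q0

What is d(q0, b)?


Looking up transition d(q0, b)

q0


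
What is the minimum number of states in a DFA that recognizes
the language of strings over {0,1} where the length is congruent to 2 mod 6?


States track (length) mod 6.
Need 6 states: one per remainder 0..5; accept = remainder 2.

6


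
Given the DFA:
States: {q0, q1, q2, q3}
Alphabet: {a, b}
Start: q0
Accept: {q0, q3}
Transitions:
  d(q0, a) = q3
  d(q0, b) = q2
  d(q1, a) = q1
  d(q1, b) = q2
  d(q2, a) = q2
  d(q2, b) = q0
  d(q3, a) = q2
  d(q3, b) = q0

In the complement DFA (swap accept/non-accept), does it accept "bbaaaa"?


Trace: q0 -> q2 -> q0 -> q3 -> q2 -> q2 -> q2
Final: q2
Original accept: {q0, q3}
Complement: q2 is not in original accept

Yes, complement accepts (original rejects)


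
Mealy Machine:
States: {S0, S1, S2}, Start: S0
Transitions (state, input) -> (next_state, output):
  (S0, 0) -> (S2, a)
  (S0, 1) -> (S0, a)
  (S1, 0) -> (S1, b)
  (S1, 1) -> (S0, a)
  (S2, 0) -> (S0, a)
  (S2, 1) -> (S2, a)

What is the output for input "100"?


Step-by-step:
  (S0, 1) -> (S0, a)
  (S0, 0) -> (S2, a)
  (S2, 0) -> (S0, a)

"aaa"


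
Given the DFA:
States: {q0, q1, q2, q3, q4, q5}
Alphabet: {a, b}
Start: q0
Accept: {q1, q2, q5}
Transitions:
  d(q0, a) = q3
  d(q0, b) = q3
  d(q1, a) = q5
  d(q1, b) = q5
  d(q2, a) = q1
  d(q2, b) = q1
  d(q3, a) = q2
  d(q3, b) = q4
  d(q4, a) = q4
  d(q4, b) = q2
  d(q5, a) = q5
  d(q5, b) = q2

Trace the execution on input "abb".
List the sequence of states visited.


Input: abb
d(q0, a) = q3
d(q3, b) = q4
d(q4, b) = q2


q0 -> q3 -> q4 -> q2


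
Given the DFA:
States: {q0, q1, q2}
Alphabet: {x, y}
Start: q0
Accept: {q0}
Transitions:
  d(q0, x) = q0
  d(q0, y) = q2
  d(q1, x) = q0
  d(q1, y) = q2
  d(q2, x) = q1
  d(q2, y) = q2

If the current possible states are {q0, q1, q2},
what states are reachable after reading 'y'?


Apply transition on 'y' from each current state:
  d(q0, y) = q2
  d(q1, y) = q2
  d(q2, y) = q2

{q2}


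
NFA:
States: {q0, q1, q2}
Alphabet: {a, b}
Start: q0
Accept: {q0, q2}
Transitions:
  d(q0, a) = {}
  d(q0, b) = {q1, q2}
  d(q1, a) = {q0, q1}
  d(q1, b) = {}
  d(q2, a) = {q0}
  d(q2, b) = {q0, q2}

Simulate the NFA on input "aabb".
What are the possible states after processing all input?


Start: {q0}
  --a--> {}
  --a--> {}
  --b--> {}
  --b--> {}

{} (empty set, no valid transitions)


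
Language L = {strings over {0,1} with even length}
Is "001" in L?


length = 3; 3 mod 2 = 1

No, "001" is not in L


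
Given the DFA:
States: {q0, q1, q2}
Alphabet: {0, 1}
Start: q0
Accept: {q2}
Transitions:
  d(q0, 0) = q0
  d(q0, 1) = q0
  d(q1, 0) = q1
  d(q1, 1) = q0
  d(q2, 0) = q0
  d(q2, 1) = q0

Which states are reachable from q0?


BFS from q0:
  layer 0: {q0}

{q0}


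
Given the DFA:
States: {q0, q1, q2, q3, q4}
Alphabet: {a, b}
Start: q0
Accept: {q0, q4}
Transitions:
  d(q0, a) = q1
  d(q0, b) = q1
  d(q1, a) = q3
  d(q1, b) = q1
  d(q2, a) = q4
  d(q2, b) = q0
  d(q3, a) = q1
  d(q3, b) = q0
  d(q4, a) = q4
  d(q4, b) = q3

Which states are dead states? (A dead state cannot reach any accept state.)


Forward reachability from each state:
  q0 -> reaches accept state q0 (live)
  q1 -> reaches accept state q0 (live)
  q2 -> reaches accept state q0 (live)
  q3 -> reaches accept state q0 (live)
  q4 -> reaches accept state q0 (live)

None (all states can reach an accept state)


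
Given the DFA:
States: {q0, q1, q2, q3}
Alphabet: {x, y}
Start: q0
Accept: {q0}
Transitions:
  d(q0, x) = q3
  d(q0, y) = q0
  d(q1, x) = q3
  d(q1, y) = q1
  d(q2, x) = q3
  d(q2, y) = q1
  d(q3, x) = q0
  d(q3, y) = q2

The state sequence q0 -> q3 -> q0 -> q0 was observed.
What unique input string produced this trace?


Trace back each transition to find the symbol:
  q0 --[x]--> q3
  q3 --[x]--> q0
  q0 --[y]--> q0

"xxy"


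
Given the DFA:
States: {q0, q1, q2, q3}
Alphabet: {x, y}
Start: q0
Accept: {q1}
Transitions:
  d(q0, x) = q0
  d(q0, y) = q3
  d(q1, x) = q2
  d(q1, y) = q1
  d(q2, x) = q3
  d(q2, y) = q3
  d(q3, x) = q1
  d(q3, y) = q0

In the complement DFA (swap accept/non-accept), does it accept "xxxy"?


Trace: q0 -> q0 -> q0 -> q0 -> q3
Final: q3
Original accept: {q1}
Complement: q3 is not in original accept

Yes, complement accepts (original rejects)


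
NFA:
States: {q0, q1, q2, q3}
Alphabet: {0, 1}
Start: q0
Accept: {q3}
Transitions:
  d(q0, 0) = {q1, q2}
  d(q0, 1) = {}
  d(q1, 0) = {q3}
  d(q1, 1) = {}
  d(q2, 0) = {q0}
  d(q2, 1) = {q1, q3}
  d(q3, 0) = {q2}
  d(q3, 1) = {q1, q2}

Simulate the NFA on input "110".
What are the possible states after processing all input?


Start: {q0}
  --1--> {}
  --1--> {}
  --0--> {}

{} (empty set, no valid transitions)


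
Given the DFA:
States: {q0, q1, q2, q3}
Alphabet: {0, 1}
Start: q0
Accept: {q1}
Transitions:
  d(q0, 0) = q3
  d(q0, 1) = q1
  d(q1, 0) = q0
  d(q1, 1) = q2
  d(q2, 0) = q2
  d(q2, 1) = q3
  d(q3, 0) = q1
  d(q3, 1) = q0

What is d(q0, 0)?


Looking up transition d(q0, 0)

q3


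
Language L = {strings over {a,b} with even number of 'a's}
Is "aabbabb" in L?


count('a') = 3; 3 mod 2 = 1

No, "aabbabb" is not in L


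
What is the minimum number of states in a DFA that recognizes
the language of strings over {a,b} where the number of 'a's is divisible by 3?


States track (count of 'a') mod 3.
Need 3 states: one per remainder 0..2; accept = remainder 0.

3


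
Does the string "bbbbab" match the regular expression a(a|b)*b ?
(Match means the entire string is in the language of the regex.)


|string| = 6; first = 'b'; last = 'b'

No, "bbbbab" does not match a(a|b)*b


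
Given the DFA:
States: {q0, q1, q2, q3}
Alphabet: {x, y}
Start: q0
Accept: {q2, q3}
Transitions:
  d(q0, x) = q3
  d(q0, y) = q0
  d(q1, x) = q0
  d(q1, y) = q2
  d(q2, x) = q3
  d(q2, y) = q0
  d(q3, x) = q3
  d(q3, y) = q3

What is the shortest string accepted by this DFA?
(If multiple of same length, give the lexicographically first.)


BFS by string length (lex-first path to each state shown):
  len 0: q0<-""
  len 1: q0<-"y", q3<-"x"
Found accept state at length 1.

"x"


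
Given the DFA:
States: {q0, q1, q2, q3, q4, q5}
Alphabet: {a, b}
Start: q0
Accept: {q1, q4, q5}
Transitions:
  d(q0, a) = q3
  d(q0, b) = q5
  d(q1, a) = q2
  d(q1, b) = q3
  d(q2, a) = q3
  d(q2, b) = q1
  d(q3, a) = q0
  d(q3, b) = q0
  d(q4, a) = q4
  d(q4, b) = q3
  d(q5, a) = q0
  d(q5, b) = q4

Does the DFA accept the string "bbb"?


Trace: q0 -> q5 -> q4 -> q3
Final state: q3
Accept states: {q1, q4, q5}

No, rejected (final state q3 is not an accept state)


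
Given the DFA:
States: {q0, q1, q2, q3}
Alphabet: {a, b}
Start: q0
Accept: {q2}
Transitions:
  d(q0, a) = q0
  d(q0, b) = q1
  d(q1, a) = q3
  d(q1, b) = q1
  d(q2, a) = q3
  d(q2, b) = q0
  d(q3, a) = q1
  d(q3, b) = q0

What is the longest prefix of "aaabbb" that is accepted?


Run the DFA, marking each prefix where the state is accepting:
  "" -> q0 [reject]
  "a" -> q0 [reject]
  "aa" -> q0 [reject]
  "aaa" -> q0 [reject]
  "aaab" -> q1 [reject]
  "aaabb" -> q1 [reject]
  "aaabbb" -> q1 [reject]

No prefix is accepted


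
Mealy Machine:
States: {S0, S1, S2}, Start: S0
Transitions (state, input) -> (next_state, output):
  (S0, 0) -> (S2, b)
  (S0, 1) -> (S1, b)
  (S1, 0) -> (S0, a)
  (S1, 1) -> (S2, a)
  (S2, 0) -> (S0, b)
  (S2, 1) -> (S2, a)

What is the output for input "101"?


Step-by-step:
  (S0, 1) -> (S1, b)
  (S1, 0) -> (S0, a)
  (S0, 1) -> (S1, b)

"bab"


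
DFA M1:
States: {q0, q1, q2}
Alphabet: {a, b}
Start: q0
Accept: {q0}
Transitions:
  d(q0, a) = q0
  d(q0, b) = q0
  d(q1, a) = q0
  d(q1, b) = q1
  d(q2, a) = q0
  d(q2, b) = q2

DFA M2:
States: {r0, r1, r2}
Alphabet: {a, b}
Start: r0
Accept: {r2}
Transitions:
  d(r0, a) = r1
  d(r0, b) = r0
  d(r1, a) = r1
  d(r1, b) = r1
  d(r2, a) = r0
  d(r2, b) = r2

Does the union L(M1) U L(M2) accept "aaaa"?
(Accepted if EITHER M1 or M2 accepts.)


M1: final=q0 accepted=True
M2: final=r1 accepted=False

Yes, union accepts


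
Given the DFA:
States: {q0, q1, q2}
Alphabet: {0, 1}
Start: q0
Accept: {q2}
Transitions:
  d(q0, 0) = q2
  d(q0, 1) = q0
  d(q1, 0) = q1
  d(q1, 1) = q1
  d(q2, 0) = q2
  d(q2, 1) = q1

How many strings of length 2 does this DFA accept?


Enumerating all length-2 strings:
  "00" -> q2 [accept]
  "01" -> q1 [reject]
  "10" -> q2 [accept]
  "11" -> q0 [reject]

2 out of 4


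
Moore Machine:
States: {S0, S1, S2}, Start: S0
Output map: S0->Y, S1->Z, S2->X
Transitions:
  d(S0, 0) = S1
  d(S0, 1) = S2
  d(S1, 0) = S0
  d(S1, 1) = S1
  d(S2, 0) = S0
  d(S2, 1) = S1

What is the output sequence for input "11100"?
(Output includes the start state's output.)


Start: S0 (output Y)
  --1--> S2 (output X)
  --1--> S1 (output Z)
  --1--> S1 (output Z)
  --0--> S0 (output Y)
  --0--> S1 (output Z)

"YXZZYZ"


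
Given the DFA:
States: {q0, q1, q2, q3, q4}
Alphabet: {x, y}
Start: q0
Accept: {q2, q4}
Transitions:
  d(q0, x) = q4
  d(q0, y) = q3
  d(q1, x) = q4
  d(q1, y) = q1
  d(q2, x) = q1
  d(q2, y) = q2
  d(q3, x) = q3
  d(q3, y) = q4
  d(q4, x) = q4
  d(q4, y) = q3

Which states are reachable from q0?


BFS from q0:
  layer 0: {q0}
  layer 1: {q3, q4}

{q0, q3, q4}


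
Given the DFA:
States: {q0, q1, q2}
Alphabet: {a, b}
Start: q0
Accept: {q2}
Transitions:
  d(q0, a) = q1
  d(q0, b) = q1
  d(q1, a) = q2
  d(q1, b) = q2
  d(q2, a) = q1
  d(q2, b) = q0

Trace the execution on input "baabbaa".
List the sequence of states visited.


Input: baabbaa
d(q0, b) = q1
d(q1, a) = q2
d(q2, a) = q1
d(q1, b) = q2
d(q2, b) = q0
d(q0, a) = q1
d(q1, a) = q2


q0 -> q1 -> q2 -> q1 -> q2 -> q0 -> q1 -> q2


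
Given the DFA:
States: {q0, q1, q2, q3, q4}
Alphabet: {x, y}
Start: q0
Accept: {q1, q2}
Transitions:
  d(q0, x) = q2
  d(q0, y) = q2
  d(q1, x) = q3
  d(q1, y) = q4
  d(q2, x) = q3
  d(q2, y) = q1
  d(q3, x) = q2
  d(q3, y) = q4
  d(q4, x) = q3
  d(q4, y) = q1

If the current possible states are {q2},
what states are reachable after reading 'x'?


Apply transition on 'x' from each current state:
  d(q2, x) = q3

{q3}


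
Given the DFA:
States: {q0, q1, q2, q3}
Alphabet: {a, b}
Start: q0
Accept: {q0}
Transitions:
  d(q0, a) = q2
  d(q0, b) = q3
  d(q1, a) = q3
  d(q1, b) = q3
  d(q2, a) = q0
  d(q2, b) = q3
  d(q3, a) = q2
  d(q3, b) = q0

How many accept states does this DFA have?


Accept states listed: {q0}
Counting: q0(1)

1


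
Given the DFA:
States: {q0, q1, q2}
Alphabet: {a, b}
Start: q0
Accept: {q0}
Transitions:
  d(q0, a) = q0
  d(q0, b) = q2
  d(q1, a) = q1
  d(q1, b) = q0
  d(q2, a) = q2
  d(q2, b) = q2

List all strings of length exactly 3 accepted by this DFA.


All strings of length 3: 8 total
Accepted: 1

"aaa"


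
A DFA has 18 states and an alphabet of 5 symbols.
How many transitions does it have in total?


Each state has exactly one transition per symbol.
18 * 5 = 90

90


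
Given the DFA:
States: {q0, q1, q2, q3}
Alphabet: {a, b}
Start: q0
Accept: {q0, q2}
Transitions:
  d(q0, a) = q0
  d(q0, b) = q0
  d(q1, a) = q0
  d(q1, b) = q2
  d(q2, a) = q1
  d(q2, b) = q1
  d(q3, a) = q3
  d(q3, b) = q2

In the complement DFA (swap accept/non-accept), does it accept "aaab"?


Trace: q0 -> q0 -> q0 -> q0 -> q0
Final: q0
Original accept: {q0, q2}
Complement: q0 is in original accept

No, complement rejects (original accepts)


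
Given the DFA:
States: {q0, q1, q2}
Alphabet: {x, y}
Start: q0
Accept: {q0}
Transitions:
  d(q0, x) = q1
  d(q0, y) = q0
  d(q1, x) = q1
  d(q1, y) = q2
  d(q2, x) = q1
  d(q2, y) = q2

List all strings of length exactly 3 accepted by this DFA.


All strings of length 3: 8 total
Accepted: 1

"yyy"


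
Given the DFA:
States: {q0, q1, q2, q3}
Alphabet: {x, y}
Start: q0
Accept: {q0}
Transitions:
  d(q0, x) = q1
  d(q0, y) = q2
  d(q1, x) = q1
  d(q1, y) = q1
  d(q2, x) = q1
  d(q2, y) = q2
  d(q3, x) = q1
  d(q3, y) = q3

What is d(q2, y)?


Looking up transition d(q2, y)

q2


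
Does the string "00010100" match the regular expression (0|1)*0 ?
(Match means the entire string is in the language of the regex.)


|string| = 8; first = '0'; last = '0'

Yes, "00010100" matches (0|1)*0


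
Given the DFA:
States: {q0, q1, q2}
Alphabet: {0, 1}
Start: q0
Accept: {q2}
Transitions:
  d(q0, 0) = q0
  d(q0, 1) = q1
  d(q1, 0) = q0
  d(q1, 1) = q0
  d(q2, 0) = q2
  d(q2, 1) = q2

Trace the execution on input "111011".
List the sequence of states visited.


Input: 111011
d(q0, 1) = q1
d(q1, 1) = q0
d(q0, 1) = q1
d(q1, 0) = q0
d(q0, 1) = q1
d(q1, 1) = q0


q0 -> q1 -> q0 -> q1 -> q0 -> q1 -> q0


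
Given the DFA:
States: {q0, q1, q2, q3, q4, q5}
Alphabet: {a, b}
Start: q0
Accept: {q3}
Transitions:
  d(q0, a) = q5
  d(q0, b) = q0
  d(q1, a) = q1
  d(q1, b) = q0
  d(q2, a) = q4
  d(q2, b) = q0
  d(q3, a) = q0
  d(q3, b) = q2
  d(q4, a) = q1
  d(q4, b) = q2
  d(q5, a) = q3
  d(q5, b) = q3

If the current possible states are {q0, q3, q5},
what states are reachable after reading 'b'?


Apply transition on 'b' from each current state:
  d(q0, b) = q0
  d(q3, b) = q2
  d(q5, b) = q3

{q0, q2, q3}


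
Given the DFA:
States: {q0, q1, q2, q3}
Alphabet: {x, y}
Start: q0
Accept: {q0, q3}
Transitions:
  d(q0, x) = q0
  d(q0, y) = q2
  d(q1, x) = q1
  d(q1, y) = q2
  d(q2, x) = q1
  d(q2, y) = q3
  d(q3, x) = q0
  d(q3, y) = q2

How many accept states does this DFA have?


Accept states listed: {q0, q3}
Counting: q0(1) q3(2)

2


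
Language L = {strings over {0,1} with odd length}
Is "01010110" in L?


length = 8; 8 mod 2 = 0

No, "01010110" is not in L


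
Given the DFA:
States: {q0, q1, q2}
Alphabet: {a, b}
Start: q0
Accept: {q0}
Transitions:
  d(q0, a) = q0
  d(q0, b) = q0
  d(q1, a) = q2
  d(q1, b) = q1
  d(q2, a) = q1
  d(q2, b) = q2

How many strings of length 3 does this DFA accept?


Enumerating all length-3 strings:
  "aaa" -> q0 [accept]
  "aab" -> q0 [accept]
  "aba" -> q0 [accept]
  "abb" -> q0 [accept]
  "baa" -> q0 [accept]
  "bab" -> q0 [accept]
  "bba" -> q0 [accept]
  "bbb" -> q0 [accept]

8 out of 8


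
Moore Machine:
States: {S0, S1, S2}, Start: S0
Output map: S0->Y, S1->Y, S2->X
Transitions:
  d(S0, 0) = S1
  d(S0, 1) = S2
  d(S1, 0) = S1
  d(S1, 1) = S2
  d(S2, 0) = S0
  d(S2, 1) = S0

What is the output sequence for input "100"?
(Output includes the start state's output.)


Start: S0 (output Y)
  --1--> S2 (output X)
  --0--> S0 (output Y)
  --0--> S1 (output Y)

"YXYY"


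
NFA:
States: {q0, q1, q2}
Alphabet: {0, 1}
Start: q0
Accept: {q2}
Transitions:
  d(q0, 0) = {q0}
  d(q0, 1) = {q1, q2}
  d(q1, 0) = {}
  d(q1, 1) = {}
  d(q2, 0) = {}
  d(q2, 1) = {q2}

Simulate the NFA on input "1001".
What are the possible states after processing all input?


Start: {q0}
  --1--> {q1, q2}
  --0--> {}
  --0--> {}
  --1--> {}

{} (empty set, no valid transitions)


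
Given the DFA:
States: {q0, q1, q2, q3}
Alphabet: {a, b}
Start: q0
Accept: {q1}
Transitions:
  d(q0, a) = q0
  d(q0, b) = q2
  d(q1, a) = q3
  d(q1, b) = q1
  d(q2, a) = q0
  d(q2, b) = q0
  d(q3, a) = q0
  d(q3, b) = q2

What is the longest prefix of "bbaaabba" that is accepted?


Run the DFA, marking each prefix where the state is accepting:
  "" -> q0 [reject]
  "b" -> q2 [reject]
  "bb" -> q0 [reject]
  "bba" -> q0 [reject]
  "bbaa" -> q0 [reject]
  "bbaaa" -> q0 [reject]
  "bbaaab" -> q2 [reject]
  "bbaaabb" -> q0 [reject]
  "bbaaabba" -> q0 [reject]

No prefix is accepted


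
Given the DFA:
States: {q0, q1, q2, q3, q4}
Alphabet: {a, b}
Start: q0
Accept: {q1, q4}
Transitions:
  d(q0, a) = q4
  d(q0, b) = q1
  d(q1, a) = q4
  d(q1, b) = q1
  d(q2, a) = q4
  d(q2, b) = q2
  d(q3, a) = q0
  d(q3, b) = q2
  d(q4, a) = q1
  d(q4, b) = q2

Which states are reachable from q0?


BFS from q0:
  layer 0: {q0}
  layer 1: {q1, q4}
  layer 2: {q2}

{q0, q1, q2, q4}


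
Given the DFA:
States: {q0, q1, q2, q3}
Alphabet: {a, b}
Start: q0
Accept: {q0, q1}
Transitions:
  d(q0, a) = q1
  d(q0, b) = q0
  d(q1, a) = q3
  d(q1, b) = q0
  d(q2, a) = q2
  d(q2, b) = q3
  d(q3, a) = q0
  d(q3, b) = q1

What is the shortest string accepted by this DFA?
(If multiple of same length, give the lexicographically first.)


BFS by string length (lex-first path to each state shown):
  len 0: q0<-""
Found accept state at length 0.

"" (empty string)


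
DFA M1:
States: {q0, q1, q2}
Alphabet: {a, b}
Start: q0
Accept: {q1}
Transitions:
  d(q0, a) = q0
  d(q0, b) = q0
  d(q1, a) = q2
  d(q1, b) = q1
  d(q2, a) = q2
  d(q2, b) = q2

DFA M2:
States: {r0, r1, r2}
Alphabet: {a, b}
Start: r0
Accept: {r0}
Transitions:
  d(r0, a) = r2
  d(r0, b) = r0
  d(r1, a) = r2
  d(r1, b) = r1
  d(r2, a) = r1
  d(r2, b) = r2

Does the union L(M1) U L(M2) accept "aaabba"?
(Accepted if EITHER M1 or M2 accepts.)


M1: final=q0 accepted=False
M2: final=r1 accepted=False

No, union rejects (neither accepts)


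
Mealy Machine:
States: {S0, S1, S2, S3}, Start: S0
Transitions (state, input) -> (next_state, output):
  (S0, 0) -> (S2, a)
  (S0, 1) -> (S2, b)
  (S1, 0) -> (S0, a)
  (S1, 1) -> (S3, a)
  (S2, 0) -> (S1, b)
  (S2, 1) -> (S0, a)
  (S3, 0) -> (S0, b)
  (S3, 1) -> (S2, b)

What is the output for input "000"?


Step-by-step:
  (S0, 0) -> (S2, a)
  (S2, 0) -> (S1, b)
  (S1, 0) -> (S0, a)

"aba"


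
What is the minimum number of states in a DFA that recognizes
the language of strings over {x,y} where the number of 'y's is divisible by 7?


States track (count of 'y') mod 7.
Need 7 states: one per remainder 0..6; accept = remainder 0.

7


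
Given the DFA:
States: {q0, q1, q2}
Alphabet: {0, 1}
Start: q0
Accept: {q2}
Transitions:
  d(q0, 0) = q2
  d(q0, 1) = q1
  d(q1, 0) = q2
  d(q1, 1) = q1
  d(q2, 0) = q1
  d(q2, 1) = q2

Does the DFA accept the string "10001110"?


Trace: q0 -> q1 -> q2 -> q1 -> q2 -> q2 -> q2 -> q2 -> q1
Final state: q1
Accept states: {q2}

No, rejected (final state q1 is not an accept state)


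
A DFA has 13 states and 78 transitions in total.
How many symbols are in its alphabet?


Each state has exactly one transition per symbol.
|alphabet| = transitions / states = 78 / 13 = 6

6


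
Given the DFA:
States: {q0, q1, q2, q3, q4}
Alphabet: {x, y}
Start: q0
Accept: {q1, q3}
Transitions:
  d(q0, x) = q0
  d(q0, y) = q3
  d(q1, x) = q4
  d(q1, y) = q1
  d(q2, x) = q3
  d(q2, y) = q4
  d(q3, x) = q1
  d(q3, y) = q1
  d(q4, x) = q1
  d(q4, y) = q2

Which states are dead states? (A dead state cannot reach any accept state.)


Forward reachability from each state:
  q0 -> reaches accept state q1 (live)
  q1 -> reaches accept state q1 (live)
  q2 -> reaches accept state q1 (live)
  q3 -> reaches accept state q1 (live)
  q4 -> reaches accept state q1 (live)

None (all states can reach an accept state)


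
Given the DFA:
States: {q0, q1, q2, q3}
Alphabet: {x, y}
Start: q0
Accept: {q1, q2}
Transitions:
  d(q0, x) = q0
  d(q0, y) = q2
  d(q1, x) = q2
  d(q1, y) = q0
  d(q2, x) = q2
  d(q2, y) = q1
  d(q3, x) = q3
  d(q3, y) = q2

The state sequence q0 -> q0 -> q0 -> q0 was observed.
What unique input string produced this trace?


Trace back each transition to find the symbol:
  q0 --[x]--> q0
  q0 --[x]--> q0
  q0 --[x]--> q0

"xxx"


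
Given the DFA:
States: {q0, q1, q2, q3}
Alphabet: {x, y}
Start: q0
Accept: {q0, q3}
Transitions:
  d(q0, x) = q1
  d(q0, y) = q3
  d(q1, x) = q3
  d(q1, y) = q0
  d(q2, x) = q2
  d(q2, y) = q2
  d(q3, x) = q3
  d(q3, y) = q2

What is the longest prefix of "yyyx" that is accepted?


Run the DFA, marking each prefix where the state is accepting:
  "" -> q0 [accept]
  "y" -> q3 [accept]
  "yy" -> q2 [reject]
  "yyy" -> q2 [reject]
  "yyyx" -> q2 [reject]

"y"


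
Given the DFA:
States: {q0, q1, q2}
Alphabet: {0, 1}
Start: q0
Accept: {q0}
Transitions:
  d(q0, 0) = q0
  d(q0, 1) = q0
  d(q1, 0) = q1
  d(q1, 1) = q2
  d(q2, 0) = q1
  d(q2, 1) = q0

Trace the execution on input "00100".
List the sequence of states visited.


Input: 00100
d(q0, 0) = q0
d(q0, 0) = q0
d(q0, 1) = q0
d(q0, 0) = q0
d(q0, 0) = q0


q0 -> q0 -> q0 -> q0 -> q0 -> q0


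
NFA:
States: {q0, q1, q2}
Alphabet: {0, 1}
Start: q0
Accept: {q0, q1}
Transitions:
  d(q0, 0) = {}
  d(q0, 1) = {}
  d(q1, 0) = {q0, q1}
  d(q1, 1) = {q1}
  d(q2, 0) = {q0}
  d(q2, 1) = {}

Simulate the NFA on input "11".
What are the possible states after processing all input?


Start: {q0}
  --1--> {}
  --1--> {}

{} (empty set, no valid transitions)


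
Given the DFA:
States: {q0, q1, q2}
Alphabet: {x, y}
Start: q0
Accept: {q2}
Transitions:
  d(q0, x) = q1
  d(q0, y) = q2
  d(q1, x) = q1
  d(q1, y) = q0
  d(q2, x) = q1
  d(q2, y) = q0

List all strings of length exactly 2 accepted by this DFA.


All strings of length 2: 4 total
Accepted: 0

None


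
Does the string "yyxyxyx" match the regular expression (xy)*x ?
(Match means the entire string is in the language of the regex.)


|string| = 7; first = 'y'; last = 'x'

No, "yyxyxyx" does not match (xy)*x


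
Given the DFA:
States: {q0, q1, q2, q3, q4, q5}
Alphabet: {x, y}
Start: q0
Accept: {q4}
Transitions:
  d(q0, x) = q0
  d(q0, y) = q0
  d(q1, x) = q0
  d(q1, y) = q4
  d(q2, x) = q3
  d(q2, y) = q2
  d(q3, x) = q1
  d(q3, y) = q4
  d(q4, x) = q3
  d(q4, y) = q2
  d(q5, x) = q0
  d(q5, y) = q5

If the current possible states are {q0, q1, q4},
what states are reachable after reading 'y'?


Apply transition on 'y' from each current state:
  d(q0, y) = q0
  d(q1, y) = q4
  d(q4, y) = q2

{q0, q2, q4}


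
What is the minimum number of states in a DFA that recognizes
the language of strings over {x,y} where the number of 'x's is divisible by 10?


States track (count of 'x') mod 10.
Need 10 states: one per remainder 0..9; accept = remainder 0.

10


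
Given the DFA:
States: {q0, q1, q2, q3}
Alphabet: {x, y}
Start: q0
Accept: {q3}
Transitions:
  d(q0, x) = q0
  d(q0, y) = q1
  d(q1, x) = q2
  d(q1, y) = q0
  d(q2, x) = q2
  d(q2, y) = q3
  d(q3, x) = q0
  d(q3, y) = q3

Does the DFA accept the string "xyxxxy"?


Trace: q0 -> q0 -> q1 -> q2 -> q2 -> q2 -> q3
Final state: q3
Accept states: {q3}

Yes, accepted (final state q3 is an accept state)


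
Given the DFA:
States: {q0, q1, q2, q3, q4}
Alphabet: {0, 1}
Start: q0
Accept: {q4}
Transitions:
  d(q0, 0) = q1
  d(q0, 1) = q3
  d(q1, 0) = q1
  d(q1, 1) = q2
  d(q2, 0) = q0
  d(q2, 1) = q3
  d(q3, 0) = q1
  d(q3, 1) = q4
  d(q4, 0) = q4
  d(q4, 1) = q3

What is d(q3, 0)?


Looking up transition d(q3, 0)

q1


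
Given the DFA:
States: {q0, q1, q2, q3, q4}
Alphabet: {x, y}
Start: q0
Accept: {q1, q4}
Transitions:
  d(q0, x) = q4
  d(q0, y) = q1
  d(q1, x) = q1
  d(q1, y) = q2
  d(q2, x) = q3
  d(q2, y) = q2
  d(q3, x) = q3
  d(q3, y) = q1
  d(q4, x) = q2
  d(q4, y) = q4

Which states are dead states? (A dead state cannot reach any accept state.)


Forward reachability from each state:
  q0 -> reaches accept state q1 (live)
  q1 -> reaches accept state q1 (live)
  q2 -> reaches accept state q1 (live)
  q3 -> reaches accept state q1 (live)
  q4 -> reaches accept state q1 (live)

None (all states can reach an accept state)


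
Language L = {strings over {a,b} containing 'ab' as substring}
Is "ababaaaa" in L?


'ab' occurs at index 0

Yes, "ababaaaa" is in L


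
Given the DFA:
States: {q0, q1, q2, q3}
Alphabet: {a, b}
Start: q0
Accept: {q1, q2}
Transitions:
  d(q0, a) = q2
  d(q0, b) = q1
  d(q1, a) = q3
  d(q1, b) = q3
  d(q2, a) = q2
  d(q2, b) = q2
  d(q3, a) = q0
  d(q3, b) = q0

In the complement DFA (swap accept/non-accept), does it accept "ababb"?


Trace: q0 -> q2 -> q2 -> q2 -> q2 -> q2
Final: q2
Original accept: {q1, q2}
Complement: q2 is in original accept

No, complement rejects (original accepts)


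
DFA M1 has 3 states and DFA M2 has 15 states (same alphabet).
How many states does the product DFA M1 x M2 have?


Product construction pairs every M1 state with every M2 state.
3 * 15 = 45

45


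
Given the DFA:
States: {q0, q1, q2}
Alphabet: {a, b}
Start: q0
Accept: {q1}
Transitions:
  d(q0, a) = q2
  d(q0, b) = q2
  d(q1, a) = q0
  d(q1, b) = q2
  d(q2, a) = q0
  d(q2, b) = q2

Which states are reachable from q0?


BFS from q0:
  layer 0: {q0}
  layer 1: {q2}

{q0, q2}


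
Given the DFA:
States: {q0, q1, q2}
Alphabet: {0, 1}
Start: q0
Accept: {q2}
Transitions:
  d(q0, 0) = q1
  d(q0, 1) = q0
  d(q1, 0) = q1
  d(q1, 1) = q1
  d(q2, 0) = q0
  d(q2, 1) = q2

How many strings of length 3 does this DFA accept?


Enumerating all length-3 strings:
  "000" -> q1 [reject]
  "001" -> q1 [reject]
  "010" -> q1 [reject]
  "011" -> q1 [reject]
  "100" -> q1 [reject]
  "101" -> q1 [reject]
  "110" -> q1 [reject]
  "111" -> q0 [reject]

0 out of 8


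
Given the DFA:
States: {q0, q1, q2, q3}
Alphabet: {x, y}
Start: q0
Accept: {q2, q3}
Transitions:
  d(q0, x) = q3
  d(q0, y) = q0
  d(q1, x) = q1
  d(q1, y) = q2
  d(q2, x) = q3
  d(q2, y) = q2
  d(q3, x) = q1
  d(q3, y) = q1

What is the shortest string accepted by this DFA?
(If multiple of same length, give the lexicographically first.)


BFS by string length (lex-first path to each state shown):
  len 0: q0<-""
  len 1: q0<-"y", q3<-"x"
Found accept state at length 1.

"x"


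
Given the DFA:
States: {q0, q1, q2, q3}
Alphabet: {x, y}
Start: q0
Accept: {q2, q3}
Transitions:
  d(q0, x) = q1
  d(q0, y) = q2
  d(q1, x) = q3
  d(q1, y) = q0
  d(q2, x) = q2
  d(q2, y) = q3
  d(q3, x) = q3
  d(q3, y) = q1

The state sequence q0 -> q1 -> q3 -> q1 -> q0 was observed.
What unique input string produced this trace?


Trace back each transition to find the symbol:
  q0 --[x]--> q1
  q1 --[x]--> q3
  q3 --[y]--> q1
  q1 --[y]--> q0

"xxyy"


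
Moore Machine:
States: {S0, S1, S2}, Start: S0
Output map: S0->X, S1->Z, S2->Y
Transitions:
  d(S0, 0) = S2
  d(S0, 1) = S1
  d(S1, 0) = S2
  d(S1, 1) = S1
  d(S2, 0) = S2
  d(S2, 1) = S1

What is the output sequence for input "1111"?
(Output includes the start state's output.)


Start: S0 (output X)
  --1--> S1 (output Z)
  --1--> S1 (output Z)
  --1--> S1 (output Z)
  --1--> S1 (output Z)

"XZZZZ"
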